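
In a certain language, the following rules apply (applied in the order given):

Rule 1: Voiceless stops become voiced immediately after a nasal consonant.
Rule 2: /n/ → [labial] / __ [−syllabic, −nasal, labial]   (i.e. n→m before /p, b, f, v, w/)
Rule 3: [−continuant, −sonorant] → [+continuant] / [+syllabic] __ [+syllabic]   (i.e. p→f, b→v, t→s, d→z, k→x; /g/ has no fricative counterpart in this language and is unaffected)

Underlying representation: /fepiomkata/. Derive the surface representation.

Rule 1 (post-nasal voicing): /k/ is a voiceless stop immediately after the nasal /m/, so it voices to [g]. /fepiomkata/ → fepiomgata.
Rule 2 (nasal place assimilation): no segment meets the environment; /fepiomgata/ is unchanged.
Rule 3 (intervocalic spirantization): /p/ is a stop between vowels /e/ and /i/, so it spirantizes to the fricative [f]. /t/ is a stop between vowels /a/ and /a/, so it spirantizes to the fricative [s]. /fepiomgata/ → fefiomgasa.

fefiomgasa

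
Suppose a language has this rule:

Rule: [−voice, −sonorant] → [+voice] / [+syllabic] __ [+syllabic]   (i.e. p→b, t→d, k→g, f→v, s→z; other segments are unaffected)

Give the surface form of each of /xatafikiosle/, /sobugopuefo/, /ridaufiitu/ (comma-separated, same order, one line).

xadavigiosle, sobugobuevo, ridauviidu

/xatafikiosle/: /t/ is a voiceless obstruent between vowels /a/ and /a/, so it voices to [d]. /f/ is a voiceless obstruent between vowels /a/ and /i/, so it voices to [v]. /k/ is a voiceless obstruent between vowels /i/ and /i/, so it voices to [g]. → [xadavigiosle].
/sobugopuefo/: /p/ is a voiceless obstruent between vowels /o/ and /u/, so it voices to [b]. /f/ is a voiceless obstruent between vowels /e/ and /o/, so it voices to [v]. → [sobugobuevo].
/ridaufiitu/: /f/ is a voiceless obstruent between vowels /u/ and /i/, so it voices to [v]. /t/ is a voiceless obstruent between vowels /i/ and /u/, so it voices to [d]. → [ridauviidu].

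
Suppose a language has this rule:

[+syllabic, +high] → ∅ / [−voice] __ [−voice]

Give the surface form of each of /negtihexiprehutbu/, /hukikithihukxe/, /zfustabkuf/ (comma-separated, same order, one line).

/negtihexiprehutbu/: /i/ is a high vowel flanked by voiceless consonants /t/ and /h/, so it deletes. /i/ is a high vowel flanked by voiceless consonants /x/ and /p/, so it deletes. /u/ is a high vowel flanked by voiceless consonants /h/ and /t/, so it deletes. → [negthexprehtbu].
/hukikithihukxe/: /u/ is a high vowel flanked by voiceless consonants /h/ and /k/, so it deletes. /i/ is a high vowel flanked by voiceless consonants /k/ and /k/, so it deletes. /i/ is a high vowel flanked by voiceless consonants /k/ and /t/, so it deletes. /i/ is a high vowel flanked by voiceless consonants /h/ and /h/, so it deletes. /u/ is a high vowel flanked by voiceless consonants /h/ and /k/, so it deletes. → [hkkthhkxe].
/zfustabkuf/: /u/ is a high vowel flanked by voiceless consonants /f/ and /s/, so it deletes. /u/ is a high vowel flanked by voiceless consonants /k/ and /f/, so it deletes. → [zfstabkf].

negthexprehtbu, hkkthhkxe, zfstabkf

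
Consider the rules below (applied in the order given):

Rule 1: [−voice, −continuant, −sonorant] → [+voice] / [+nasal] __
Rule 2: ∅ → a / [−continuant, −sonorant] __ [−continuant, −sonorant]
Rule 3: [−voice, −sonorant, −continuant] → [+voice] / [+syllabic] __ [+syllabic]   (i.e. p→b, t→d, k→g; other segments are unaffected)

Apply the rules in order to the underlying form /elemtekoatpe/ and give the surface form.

Rule 1 (post-nasal voicing): /t/ is a voiceless stop immediately after the nasal /m/, so it voices to [d]. /elemtekoatpe/ → elemdekoatpe.
Rule 2 (stop-cluster a-epenthesis): /t/ and /p/ form a stop–stop cluster, so [a] is inserted between them. /elemdekoatpe/ → elemdekoatape.
Rule 3 (intervocalic voicing): /k/ is a voiceless stop between vowels /e/ and /o/, so it voices to [g]. /t/ is a voiceless stop between vowels /a/ and /a/, so it voices to [d]. /p/ is a voiceless stop between vowels /a/ and /e/, so it voices to [b]. /elemdekoatape/ → elemdegoadabe.

elemdegoadabe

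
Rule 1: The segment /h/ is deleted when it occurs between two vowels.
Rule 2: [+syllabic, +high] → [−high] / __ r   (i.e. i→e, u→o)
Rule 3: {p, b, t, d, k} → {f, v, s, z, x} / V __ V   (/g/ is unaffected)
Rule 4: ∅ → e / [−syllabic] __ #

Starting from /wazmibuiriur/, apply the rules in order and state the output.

Rule 1 (intervocalic h-deletion): no segment meets the environment; /wazmibuiriur/ is unchanged.
Rule 2 (pre-rhotic lowering): /i/ is a high vowel immediately before /r/, so it lowers to [e]. /u/ is a high vowel immediately before /r/, so it lowers to [o]. /wazmibuiriur/ → wazmibuerior.
Rule 3 (intervocalic spirantization): /b/ is a stop between vowels /i/ and /u/, so it spirantizes to the fricative [v]. /wazmibuerior/ → wazmivuerior.
Rule 4 (final e-epenthesis): the form ends in the consonant /r/, so [e] is inserted word-finally. /wazmivuerior/ → wazmivueriore.

wazmivueriore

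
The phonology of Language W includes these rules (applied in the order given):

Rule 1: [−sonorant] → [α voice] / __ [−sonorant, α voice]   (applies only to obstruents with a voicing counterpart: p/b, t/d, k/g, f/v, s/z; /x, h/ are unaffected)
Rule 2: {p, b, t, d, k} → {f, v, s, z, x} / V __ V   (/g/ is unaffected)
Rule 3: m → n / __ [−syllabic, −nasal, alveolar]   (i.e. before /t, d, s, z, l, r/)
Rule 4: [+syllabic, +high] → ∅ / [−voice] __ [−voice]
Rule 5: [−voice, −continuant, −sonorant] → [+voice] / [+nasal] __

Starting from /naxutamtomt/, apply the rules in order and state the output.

naxsandond

Rule 1 (regressive voicing assimilation): no segment meets the environment; /naxutamtomt/ is unchanged.
Rule 2 (intervocalic spirantization): /t/ is a stop between vowels /u/ and /a/, so it spirantizes to the fricative [s]. /naxutamtomt/ → naxusamtomt.
Rule 3 (nasal place assimilation): /m/ precedes the alveolar consonant /t/, so it assimilates in place to [n]. /m/ precedes the alveolar consonant /t/, so it assimilates in place to [n]. /naxusamtomt/ → naxusantont.
Rule 4 (high vowel syncope): /u/ is a high vowel flanked by voiceless consonants /x/ and /s/, so it deletes. /naxusantont/ → naxsantont.
Rule 5 (post-nasal voicing): /t/ is a voiceless stop immediately after the nasal /n/, so it voices to [d]. /t/ is a voiceless stop immediately after the nasal /n/, so it voices to [d]. /naxsantont/ → naxsandond.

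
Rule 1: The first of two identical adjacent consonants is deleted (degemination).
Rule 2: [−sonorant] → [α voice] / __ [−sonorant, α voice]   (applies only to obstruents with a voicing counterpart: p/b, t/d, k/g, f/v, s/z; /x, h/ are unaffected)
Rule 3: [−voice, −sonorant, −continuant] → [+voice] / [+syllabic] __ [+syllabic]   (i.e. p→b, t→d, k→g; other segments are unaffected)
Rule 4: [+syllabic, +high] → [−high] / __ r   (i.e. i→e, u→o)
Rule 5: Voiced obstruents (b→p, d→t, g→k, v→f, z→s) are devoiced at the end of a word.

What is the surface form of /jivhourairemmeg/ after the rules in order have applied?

jifhooraeremek

Rule 1 (degemination): /mm/ is a geminate; the first /m/ deletes. /jivhourairemmeg/ → jivhourairemeg.
Rule 2 (regressive voicing assimilation): /v/ precedes the voiceless obstruent /h/, so it devoices to [f] by assimilation. /jivhourairemeg/ → jifhourairemeg.
Rule 3 (intervocalic voicing): no segment meets the environment; /jifhourairemeg/ is unchanged.
Rule 4 (pre-rhotic lowering): /u/ is a high vowel immediately before /r/, so it lowers to [o]. /i/ is a high vowel immediately before /r/, so it lowers to [e]. /jifhourairemeg/ → jifhooraeremeg.
Rule 5 (final devoicing): /g/ is a voiced obstruent in word-final position, so it devoices to [k]. /jifhooraeremeg/ → jifhooraeremek.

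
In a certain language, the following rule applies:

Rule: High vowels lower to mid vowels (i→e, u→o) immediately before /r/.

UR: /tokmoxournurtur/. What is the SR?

tokmoxoornortor

/u/ is a high vowel immediately before /r/, so it lowers to [o].
/u/ is a high vowel immediately before /r/, so it lowers to [o].
/u/ is a high vowel immediately before /r/, so it lowers to [o].
Surface form: [tokmoxoornortor].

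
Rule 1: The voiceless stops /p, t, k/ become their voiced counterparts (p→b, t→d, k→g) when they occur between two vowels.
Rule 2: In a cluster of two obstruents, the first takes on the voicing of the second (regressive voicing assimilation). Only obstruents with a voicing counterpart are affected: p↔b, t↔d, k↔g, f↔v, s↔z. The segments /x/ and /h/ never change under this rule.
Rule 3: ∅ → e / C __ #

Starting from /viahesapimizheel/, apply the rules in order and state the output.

Rule 1 (intervocalic voicing): /p/ is a voiceless stop between vowels /a/ and /i/, so it voices to [b]. /viahesapimizheel/ → viahesabimizheel.
Rule 2 (regressive voicing assimilation): /z/ precedes the voiceless obstruent /h/, so it devoices to [s] by assimilation. /viahesabimizheel/ → viahesabimisheel.
Rule 3 (final e-epenthesis): the form ends in the consonant /l/, so [e] is inserted word-finally. /viahesabimisheel/ → viahesabimisheele.

viahesabimisheele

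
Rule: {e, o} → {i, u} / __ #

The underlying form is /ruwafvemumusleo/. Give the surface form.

ruwafvemumusleu

Scanning /ruwafvemumusleo/: /e/ at position 7 is not in the conditioning environment; /e/ at position 14 is not in the conditioning environment; /o/ is a mid vowel in word-final position, so it raises to [u].
Result: [ruwafvemumusleu].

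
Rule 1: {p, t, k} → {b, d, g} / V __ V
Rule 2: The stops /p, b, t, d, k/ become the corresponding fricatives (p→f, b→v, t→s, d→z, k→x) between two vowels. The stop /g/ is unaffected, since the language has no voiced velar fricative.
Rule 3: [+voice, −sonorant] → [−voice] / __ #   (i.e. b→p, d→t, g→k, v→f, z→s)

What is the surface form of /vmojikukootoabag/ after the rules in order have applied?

vmojigugoozoavak

Rule 1 (intervocalic voicing): /k/ is a voiceless stop between vowels /i/ and /u/, so it voices to [g]. /k/ is a voiceless stop between vowels /u/ and /o/, so it voices to [g]. /t/ is a voiceless stop between vowels /o/ and /o/, so it voices to [d]. /vmojikukootoabag/ → vmojigugoodoabag.
Rule 2 (intervocalic spirantization): /d/ is a stop between vowels /o/ and /o/, so it spirantizes to the fricative [z]. /b/ is a stop between vowels /a/ and /a/, so it spirantizes to the fricative [v]. /vmojigugoodoabag/ → vmojigugoozoavag.
Rule 3 (final devoicing): /g/ is a voiced obstruent in word-final position, so it devoices to [k]. /vmojigugoozoavag/ → vmojigugoozoavak.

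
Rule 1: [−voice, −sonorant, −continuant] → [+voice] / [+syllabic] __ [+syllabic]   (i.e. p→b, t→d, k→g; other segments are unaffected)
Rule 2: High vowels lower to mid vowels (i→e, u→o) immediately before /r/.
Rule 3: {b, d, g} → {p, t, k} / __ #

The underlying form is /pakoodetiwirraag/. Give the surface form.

pagoodediwerraak

Rule 1 (intervocalic voicing): /k/ is a voiceless stop between vowels /a/ and /o/, so it voices to [g]. /t/ is a voiceless stop between vowels /e/ and /i/, so it voices to [d]. /pakoodetiwirraag/ → pagoodediwirraag.
Rule 2 (pre-rhotic lowering): /i/ is a high vowel immediately before /r/, so it lowers to [e]. /pagoodediwirraag/ → pagoodediwerraag.
Rule 3 (final devoicing): /g/ is a voiced stop in word-final position, so it devoices to [k]. /pagoodediwerraag/ → pagoodediwerraak.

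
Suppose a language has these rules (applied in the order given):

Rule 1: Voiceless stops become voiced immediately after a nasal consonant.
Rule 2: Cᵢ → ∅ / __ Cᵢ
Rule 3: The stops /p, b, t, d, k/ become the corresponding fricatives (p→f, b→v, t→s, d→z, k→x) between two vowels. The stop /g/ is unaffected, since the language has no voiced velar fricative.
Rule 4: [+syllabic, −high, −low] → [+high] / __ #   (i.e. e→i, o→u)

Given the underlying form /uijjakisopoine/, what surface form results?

uijaxisofoini

Rule 1 (post-nasal voicing): no segment meets the environment; /uijjakisopoine/ is unchanged.
Rule 2 (degemination): /jj/ is a geminate; the first /j/ deletes. /uijjakisopoine/ → uijakisopoine.
Rule 3 (intervocalic spirantization): /k/ is a stop between vowels /a/ and /i/, so it spirantizes to the fricative [x]. /p/ is a stop between vowels /o/ and /o/, so it spirantizes to the fricative [f]. /uijakisopoine/ → uijaxisofoine.
Rule 4 (final vowel raising): /e/ is a mid vowel in word-final position, so it raises to [i]. /uijaxisofoine/ → uijaxisofoini.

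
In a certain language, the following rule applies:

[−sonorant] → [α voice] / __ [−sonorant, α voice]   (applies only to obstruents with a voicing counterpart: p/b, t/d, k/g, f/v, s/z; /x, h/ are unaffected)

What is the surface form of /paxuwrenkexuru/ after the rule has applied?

No segment of /paxuwrenkexuru/ meets the structural description of the rule, so the form surfaces unchanged.

paxuwrenkexuru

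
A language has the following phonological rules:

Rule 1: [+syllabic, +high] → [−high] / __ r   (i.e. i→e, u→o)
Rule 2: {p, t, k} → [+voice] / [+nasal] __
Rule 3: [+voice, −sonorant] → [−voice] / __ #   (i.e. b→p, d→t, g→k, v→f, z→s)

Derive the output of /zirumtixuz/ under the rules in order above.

Rule 1 (pre-rhotic lowering): /i/ is a high vowel immediately before /r/, so it lowers to [e]. /zirumtixuz/ → zerumtixuz.
Rule 2 (post-nasal voicing): /t/ is a voiceless stop immediately after the nasal /m/, so it voices to [d]. /zerumtixuz/ → zerumdixuz.
Rule 3 (final devoicing): /z/ is a voiced obstruent in word-final position, so it devoices to [s]. /zerumdixuz/ → zerumdixus.

zerumdixus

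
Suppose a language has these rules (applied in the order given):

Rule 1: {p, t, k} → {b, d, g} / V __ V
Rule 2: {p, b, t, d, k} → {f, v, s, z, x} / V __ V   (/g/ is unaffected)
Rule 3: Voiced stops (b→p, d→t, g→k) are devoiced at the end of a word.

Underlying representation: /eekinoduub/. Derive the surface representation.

Rule 1 (intervocalic voicing): /k/ is a voiceless stop between vowels /e/ and /i/, so it voices to [g]. /eekinoduub/ → eeginoduub.
Rule 2 (intervocalic spirantization): /d/ is a stop between vowels /o/ and /u/, so it spirantizes to the fricative [z]. /eeginoduub/ → eeginozuub.
Rule 3 (final devoicing): /b/ is a voiced stop in word-final position, so it devoices to [p]. /eeginozuub/ → eeginozuup.

eeginozuup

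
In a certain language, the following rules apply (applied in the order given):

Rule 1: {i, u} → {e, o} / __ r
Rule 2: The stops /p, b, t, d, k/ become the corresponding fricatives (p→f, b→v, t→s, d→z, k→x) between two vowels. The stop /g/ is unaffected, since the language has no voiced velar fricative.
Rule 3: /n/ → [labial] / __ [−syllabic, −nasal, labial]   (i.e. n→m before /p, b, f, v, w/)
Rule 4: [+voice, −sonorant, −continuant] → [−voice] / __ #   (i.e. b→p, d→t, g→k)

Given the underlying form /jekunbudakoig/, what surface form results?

jexumbuzaxoik

Rule 1 (pre-rhotic lowering): no segment meets the environment; /jekunbudakoig/ is unchanged.
Rule 2 (intervocalic spirantization): /k/ is a stop between vowels /e/ and /u/, so it spirantizes to the fricative [x]. /d/ is a stop between vowels /u/ and /a/, so it spirantizes to the fricative [z]. /k/ is a stop between vowels /a/ and /o/, so it spirantizes to the fricative [x]. /jekunbudakoig/ → jexunbuzaxoig.
Rule 3 (nasal place assimilation): /n/ precedes the labial consonant /b/, so it assimilates in place to [m]. /jexunbuzaxoig/ → jexumbuzaxoig.
Rule 4 (final devoicing): /g/ is a voiced stop in word-final position, so it devoices to [k]. /jexumbuzaxoig/ → jexumbuzaxoik.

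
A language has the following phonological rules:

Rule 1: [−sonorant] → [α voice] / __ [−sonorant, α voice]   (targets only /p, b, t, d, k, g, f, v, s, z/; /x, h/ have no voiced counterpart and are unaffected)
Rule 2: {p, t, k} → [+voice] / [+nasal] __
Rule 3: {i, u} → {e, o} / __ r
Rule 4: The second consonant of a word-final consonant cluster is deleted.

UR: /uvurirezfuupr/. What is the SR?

uvoreresfuup

Rule 1 (regressive voicing assimilation): /z/ precedes the voiceless obstruent /f/, so it devoices to [s] by assimilation. /uvurirezfuupr/ → uvuriresfuupr.
Rule 2 (post-nasal voicing): no segment meets the environment; /uvuriresfuupr/ is unchanged.
Rule 3 (pre-rhotic lowering): /u/ is a high vowel immediately before /r/, so it lowers to [o]. /i/ is a high vowel immediately before /r/, so it lowers to [e]. /uvuriresfuupr/ → uvoreresfuupr.
Rule 4 (final cluster simplification): /r/ is the second consonant of a word-final cluster /pr/, so it deletes. /uvoreresfuupr/ → uvoreresfuup.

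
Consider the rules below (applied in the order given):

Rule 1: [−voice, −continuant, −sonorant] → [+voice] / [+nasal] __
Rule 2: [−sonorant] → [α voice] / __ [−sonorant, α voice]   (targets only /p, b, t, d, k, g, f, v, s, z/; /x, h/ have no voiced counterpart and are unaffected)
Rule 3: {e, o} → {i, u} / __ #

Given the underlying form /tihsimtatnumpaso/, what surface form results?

Rule 1 (post-nasal voicing): /t/ is a voiceless stop immediately after the nasal /m/, so it voices to [d]. /p/ is a voiceless stop immediately after the nasal /m/, so it voices to [b]. /tihsimtatnumpaso/ → tihsimdatnumbaso.
Rule 2 (regressive voicing assimilation): no segment meets the environment; /tihsimdatnumbaso/ is unchanged.
Rule 3 (final vowel raising): /o/ is a mid vowel in word-final position, so it raises to [u]. /tihsimdatnumbaso/ → tihsimdatnumbasu.

tihsimdatnumbasu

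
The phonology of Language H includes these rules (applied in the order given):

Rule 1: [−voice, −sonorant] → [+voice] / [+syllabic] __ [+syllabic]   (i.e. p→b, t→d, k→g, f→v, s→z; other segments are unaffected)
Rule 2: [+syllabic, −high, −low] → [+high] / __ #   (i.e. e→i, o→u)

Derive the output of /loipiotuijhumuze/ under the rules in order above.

Rule 1 (intervocalic voicing): /p/ is a voiceless obstruent between vowels /i/ and /i/, so it voices to [b]. /t/ is a voiceless obstruent between vowels /o/ and /u/, so it voices to [d]. /loipiotuijhumuze/ → loibioduijhumuze.
Rule 2 (final vowel raising): /e/ is a mid vowel in word-final position, so it raises to [i]. /loibioduijhumuze/ → loibioduijhumuzi.

loibioduijhumuzi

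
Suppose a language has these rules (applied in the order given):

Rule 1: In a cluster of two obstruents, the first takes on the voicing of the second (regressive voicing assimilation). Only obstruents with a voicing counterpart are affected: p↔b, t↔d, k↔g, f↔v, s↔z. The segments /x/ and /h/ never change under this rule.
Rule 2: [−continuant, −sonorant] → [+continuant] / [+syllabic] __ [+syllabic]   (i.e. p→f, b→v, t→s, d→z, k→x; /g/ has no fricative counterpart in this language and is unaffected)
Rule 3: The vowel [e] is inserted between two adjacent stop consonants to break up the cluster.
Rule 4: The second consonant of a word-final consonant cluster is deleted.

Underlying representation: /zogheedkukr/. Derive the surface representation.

Rule 1 (regressive voicing assimilation): /g/ precedes the voiceless obstruent /h/, so it devoices to [k] by assimilation. /d/ precedes the voiceless obstruent /k/, so it devoices to [t] by assimilation. /zogheedkukr/ → zokheetkukr.
Rule 2 (intervocalic spirantization): no segment meets the environment; /zokheetkukr/ is unchanged.
Rule 3 (stop-cluster e-epenthesis): /t/ and /k/ form a stop–stop cluster, so [e] is inserted between them. /zokheetkukr/ → zokheetekukr.
Rule 4 (final cluster simplification): /r/ is the second consonant of a word-final cluster /kr/, so it deletes. /zokheetekukr/ → zokheetekuk.

zokheetekuk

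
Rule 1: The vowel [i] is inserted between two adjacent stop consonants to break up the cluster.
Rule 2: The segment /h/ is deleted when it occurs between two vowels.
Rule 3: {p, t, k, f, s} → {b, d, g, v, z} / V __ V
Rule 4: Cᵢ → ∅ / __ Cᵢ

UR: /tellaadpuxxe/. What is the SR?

telaadibuxe

Rule 1 (stop-cluster i-epenthesis): /d/ and /p/ form a stop–stop cluster, so [i] is inserted between them. /tellaadpuxxe/ → tellaadipuxxe.
Rule 2 (intervocalic h-deletion): no segment meets the environment; /tellaadipuxxe/ is unchanged.
Rule 3 (intervocalic voicing): /p/ is a voiceless obstruent between vowels /i/ and /u/, so it voices to [b]. /tellaadipuxxe/ → tellaadibuxxe.
Rule 4 (degemination): /ll/ is a geminate; the first /l/ deletes. /xx/ is a geminate; the first /x/ deletes. /tellaadibuxxe/ → telaadibuxe.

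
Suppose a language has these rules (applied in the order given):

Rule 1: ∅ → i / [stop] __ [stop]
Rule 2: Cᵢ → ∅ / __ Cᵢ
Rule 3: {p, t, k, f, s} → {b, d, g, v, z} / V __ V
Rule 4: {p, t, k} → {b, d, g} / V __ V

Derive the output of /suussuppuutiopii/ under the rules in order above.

suuzubibuudiobii

Rule 1 (stop-cluster i-epenthesis): /p/ and /p/ form a stop–stop cluster, so [i] is inserted between them. /suussuppuutiopii/ → suussupipuutiopii.
Rule 2 (degemination): /ss/ is a geminate; the first /s/ deletes. /suussupipuutiopii/ → suusupipuutiopii.
Rule 3 (intervocalic voicing): /s/ is a voiceless obstruent between vowels /u/ and /u/, so it voices to [z]. /p/ is a voiceless obstruent between vowels /u/ and /i/, so it voices to [b]. /p/ is a voiceless obstruent between vowels /i/ and /u/, so it voices to [b]. /t/ is a voiceless obstruent between vowels /u/ and /i/, so it voices to [d]. /p/ is a voiceless obstruent between vowels /o/ and /i/, so it voices to [b]. /suusupipuutiopii/ → suuzubibuudiobii.
Rule 4 (intervocalic voicing): no segment meets the environment; /suuzubibuudiobii/ is unchanged.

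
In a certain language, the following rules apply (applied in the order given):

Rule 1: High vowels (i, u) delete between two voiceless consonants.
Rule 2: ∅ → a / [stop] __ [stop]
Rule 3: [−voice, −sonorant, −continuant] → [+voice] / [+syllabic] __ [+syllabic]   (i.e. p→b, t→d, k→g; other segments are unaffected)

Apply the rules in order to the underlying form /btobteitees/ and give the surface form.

badobadeidees

Rule 1 (high vowel syncope): no segment meets the environment; /btobteitees/ is unchanged.
Rule 2 (stop-cluster a-epenthesis): /b/ and /t/ form a stop–stop cluster, so [a] is inserted between them. /b/ and /t/ form a stop–stop cluster, so [a] is inserted between them. /btobteitees/ → batobateitees.
Rule 3 (intervocalic voicing): /t/ is a voiceless stop between vowels /a/ and /o/, so it voices to [d]. /t/ is a voiceless stop between vowels /a/ and /e/, so it voices to [d]. /t/ is a voiceless stop between vowels /i/ and /e/, so it voices to [d]. /batobateitees/ → badobadeidees.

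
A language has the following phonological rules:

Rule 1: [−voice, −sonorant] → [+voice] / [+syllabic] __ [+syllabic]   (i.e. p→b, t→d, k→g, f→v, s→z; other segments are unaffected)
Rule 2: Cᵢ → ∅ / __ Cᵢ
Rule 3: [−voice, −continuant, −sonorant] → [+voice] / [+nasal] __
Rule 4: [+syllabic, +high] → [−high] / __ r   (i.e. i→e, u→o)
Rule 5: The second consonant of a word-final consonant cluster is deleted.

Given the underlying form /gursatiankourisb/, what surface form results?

Rule 1 (intervocalic voicing): /t/ is a voiceless obstruent between vowels /a/ and /i/, so it voices to [d]. /gursatiankourisb/ → gursadiankourisb.
Rule 2 (degemination): no segment meets the environment; /gursadiankourisb/ is unchanged.
Rule 3 (post-nasal voicing): /k/ is a voiceless stop immediately after the nasal /n/, so it voices to [g]. /gursadiankourisb/ → gursadiangourisb.
Rule 4 (pre-rhotic lowering): /u/ is a high vowel immediately before /r/, so it lowers to [o]. /u/ is a high vowel immediately before /r/, so it lowers to [o]. /gursadiangourisb/ → gorsadiangoorisb.
Rule 5 (final cluster simplification): /b/ is the second consonant of a word-final cluster /sb/, so it deletes. /gorsadiangoorisb/ → gorsadiangooris.

gorsadiangooris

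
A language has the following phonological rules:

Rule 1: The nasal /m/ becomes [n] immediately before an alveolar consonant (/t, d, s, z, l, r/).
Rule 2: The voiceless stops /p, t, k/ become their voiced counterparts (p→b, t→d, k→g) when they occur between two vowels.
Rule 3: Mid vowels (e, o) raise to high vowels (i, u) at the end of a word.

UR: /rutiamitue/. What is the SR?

rudiamidui

Rule 1 (nasal place assimilation): no segment meets the environment; /rutiamitue/ is unchanged.
Rule 2 (intervocalic voicing): /t/ is a voiceless stop between vowels /u/ and /i/, so it voices to [d]. /t/ is a voiceless stop between vowels /i/ and /u/, so it voices to [d]. /rutiamitue/ → rudiamidue.
Rule 3 (final vowel raising): /e/ is a mid vowel in word-final position, so it raises to [i]. /rudiamidue/ → rudiamidui.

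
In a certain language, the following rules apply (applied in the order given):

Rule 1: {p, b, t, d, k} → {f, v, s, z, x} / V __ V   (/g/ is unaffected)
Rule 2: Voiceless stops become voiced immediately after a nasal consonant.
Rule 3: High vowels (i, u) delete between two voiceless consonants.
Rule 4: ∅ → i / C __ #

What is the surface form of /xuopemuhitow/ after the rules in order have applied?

xuofemuhsowi

Rule 1 (intervocalic spirantization): /p/ is a stop between vowels /o/ and /e/, so it spirantizes to the fricative [f]. /t/ is a stop between vowels /i/ and /o/, so it spirantizes to the fricative [s]. /xuopemuhitow/ → xuofemuhisow.
Rule 2 (post-nasal voicing): no segment meets the environment; /xuofemuhisow/ is unchanged.
Rule 3 (high vowel syncope): /i/ is a high vowel flanked by voiceless consonants /h/ and /s/, so it deletes. /xuofemuhisow/ → xuofemuhsow.
Rule 4 (final i-epenthesis): the form ends in the consonant /w/, so [i] is inserted word-finally. /xuofemuhsow/ → xuofemuhsowi.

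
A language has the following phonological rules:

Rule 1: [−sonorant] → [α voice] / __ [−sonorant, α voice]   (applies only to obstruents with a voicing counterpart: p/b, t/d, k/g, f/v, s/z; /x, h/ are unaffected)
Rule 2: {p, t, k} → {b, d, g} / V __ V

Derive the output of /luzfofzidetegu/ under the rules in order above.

lusfovzidedegu

Rule 1 (regressive voicing assimilation): /z/ precedes the voiceless obstruent /f/, so it devoices to [s] by assimilation. /f/ precedes the voiced obstruent /z/, so it voices to [v] by assimilation. /luzfofzidetegu/ → lusfovzidetegu.
Rule 2 (intervocalic voicing): /t/ is a voiceless stop between vowels /e/ and /e/, so it voices to [d]. /lusfovzidetegu/ → lusfovzidedegu.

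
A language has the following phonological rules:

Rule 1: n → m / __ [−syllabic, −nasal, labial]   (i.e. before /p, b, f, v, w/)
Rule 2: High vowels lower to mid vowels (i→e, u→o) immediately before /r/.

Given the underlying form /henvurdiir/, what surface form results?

Rule 1 (nasal place assimilation): /n/ precedes the labial consonant /v/, so it assimilates in place to [m]. /henvurdiir/ → hemvurdiir.
Rule 2 (pre-rhotic lowering): /u/ is a high vowel immediately before /r/, so it lowers to [o]. /i/ is a high vowel immediately before /r/, so it lowers to [e]. /hemvurdiir/ → hemvordier.

hemvordier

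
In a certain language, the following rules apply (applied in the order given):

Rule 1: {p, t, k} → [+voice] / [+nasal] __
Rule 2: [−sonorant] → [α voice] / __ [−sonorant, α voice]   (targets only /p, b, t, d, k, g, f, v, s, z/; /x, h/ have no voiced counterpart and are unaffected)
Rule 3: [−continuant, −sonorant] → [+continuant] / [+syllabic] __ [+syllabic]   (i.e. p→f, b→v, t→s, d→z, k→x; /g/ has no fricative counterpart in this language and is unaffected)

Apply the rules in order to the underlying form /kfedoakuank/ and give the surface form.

kfezoaxuang

Rule 1 (post-nasal voicing): /k/ is a voiceless stop immediately after the nasal /n/, so it voices to [g]. /kfedoakuank/ → kfedoakuang.
Rule 2 (regressive voicing assimilation): no segment meets the environment; /kfedoakuang/ is unchanged.
Rule 3 (intervocalic spirantization): /d/ is a stop between vowels /e/ and /o/, so it spirantizes to the fricative [z]. /k/ is a stop between vowels /a/ and /u/, so it spirantizes to the fricative [x]. /kfedoakuang/ → kfezoaxuang.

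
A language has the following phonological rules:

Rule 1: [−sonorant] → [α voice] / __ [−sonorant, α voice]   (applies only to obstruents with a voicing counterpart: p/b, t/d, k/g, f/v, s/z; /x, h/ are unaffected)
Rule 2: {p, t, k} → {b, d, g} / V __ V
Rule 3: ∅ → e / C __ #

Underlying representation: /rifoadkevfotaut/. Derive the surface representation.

rifoatkeffodaute

Rule 1 (regressive voicing assimilation): /d/ precedes the voiceless obstruent /k/, so it devoices to [t] by assimilation. /v/ precedes the voiceless obstruent /f/, so it devoices to [f] by assimilation. /rifoadkevfotaut/ → rifoatkeffotaut.
Rule 2 (intervocalic voicing): /t/ is a voiceless stop between vowels /o/ and /a/, so it voices to [d]. /rifoatkeffotaut/ → rifoatkeffodaut.
Rule 3 (final e-epenthesis): the form ends in the consonant /t/, so [e] is inserted word-finally. /rifoatkeffodaut/ → rifoatkeffodaute.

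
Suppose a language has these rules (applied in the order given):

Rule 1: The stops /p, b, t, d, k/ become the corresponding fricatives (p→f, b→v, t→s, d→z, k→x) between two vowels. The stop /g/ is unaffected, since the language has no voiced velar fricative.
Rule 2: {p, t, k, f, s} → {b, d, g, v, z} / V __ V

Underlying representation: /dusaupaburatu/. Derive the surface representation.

Rule 1 (intervocalic spirantization): /p/ is a stop between vowels /u/ and /a/, so it spirantizes to the fricative [f]. /b/ is a stop between vowels /a/ and /u/, so it spirantizes to the fricative [v]. /t/ is a stop between vowels /a/ and /u/, so it spirantizes to the fricative [s]. /dusaupaburatu/ → dusaufavurasu.
Rule 2 (intervocalic voicing): /s/ is a voiceless obstruent between vowels /u/ and /a/, so it voices to [z]. /f/ is a voiceless obstruent between vowels /u/ and /a/, so it voices to [v]. /s/ is a voiceless obstruent between vowels /a/ and /u/, so it voices to [z]. /dusaufavurasu/ → duzauvavurazu.

duzauvavurazu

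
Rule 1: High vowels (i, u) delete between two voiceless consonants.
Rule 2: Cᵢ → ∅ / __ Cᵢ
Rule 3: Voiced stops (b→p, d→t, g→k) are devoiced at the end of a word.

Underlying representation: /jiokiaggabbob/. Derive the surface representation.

jiokiagabop

Rule 1 (high vowel syncope): no segment meets the environment; /jiokiaggabbob/ is unchanged.
Rule 2 (degemination): /gg/ is a geminate; the first /g/ deletes. /bb/ is a geminate; the first /b/ deletes. /jiokiaggabbob/ → jiokiagabob.
Rule 3 (final devoicing): /b/ is a voiced stop in word-final position, so it devoices to [p]. /jiokiagabob/ → jiokiagabop.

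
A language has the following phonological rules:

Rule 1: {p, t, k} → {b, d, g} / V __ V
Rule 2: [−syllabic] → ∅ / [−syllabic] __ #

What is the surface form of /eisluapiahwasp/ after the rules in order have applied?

eisluabiahwas

Rule 1 (intervocalic voicing): /p/ is a voiceless stop between vowels /a/ and /i/, so it voices to [b]. /eisluapiahwasp/ → eisluabiahwasp.
Rule 2 (final cluster simplification): /p/ is the second consonant of a word-final cluster /sp/, so it deletes. /eisluabiahwasp/ → eisluabiahwas.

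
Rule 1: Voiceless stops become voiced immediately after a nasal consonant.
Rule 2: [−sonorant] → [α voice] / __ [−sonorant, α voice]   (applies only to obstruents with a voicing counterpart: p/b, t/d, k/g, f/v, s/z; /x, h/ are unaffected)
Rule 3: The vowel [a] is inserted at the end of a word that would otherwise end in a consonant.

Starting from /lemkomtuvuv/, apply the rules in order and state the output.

lemgomduvuva

Rule 1 (post-nasal voicing): /k/ is a voiceless stop immediately after the nasal /m/, so it voices to [g]. /t/ is a voiceless stop immediately after the nasal /m/, so it voices to [d]. /lemkomtuvuv/ → lemgomduvuv.
Rule 2 (regressive voicing assimilation): no segment meets the environment; /lemgomduvuv/ is unchanged.
Rule 3 (final a-epenthesis): the form ends in the consonant /v/, so [a] is inserted word-finally. /lemgomduvuv/ → lemgomduvuva.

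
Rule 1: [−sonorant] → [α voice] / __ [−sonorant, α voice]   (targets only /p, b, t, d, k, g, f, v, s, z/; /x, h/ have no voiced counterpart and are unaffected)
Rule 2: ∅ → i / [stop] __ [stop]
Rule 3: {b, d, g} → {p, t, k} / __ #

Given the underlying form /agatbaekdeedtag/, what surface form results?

agadibaegideetitak

Rule 1 (regressive voicing assimilation): /t/ precedes the voiced obstruent /b/, so it voices to [d] by assimilation. /k/ precedes the voiced obstruent /d/, so it voices to [g] by assimilation. /d/ precedes the voiceless obstruent /t/, so it devoices to [t] by assimilation. /agatbaekdeedtag/ → agadbaegdeettag.
Rule 2 (stop-cluster i-epenthesis): /d/ and /b/ form a stop–stop cluster, so [i] is inserted between them. /g/ and /d/ form a stop–stop cluster, so [i] is inserted between them. /t/ and /t/ form a stop–stop cluster, so [i] is inserted between them. /agadbaegdeettag/ → agadibaegideetitag.
Rule 3 (final devoicing): /g/ is a voiced stop in word-final position, so it devoices to [k]. /agadibaegideetitag/ → agadibaegideetitak.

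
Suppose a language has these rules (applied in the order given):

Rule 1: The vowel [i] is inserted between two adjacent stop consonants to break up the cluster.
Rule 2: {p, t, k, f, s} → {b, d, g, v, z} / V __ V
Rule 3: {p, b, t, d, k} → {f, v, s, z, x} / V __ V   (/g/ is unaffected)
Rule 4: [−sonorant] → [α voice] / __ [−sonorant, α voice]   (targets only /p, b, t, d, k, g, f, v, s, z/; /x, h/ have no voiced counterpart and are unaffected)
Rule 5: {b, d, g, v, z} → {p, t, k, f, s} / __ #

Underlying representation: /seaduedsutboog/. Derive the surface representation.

seazuetsuzivook

Rule 1 (stop-cluster i-epenthesis): /t/ and /b/ form a stop–stop cluster, so [i] is inserted between them. /seaduedsutboog/ → seaduedsutiboog.
Rule 2 (intervocalic voicing): /t/ is a voiceless obstruent between vowels /u/ and /i/, so it voices to [d]. /seaduedsutiboog/ → seaduedsudiboog.
Rule 3 (intervocalic spirantization): /d/ is a stop between vowels /a/ and /u/, so it spirantizes to the fricative [z]. /d/ is a stop between vowels /u/ and /i/, so it spirantizes to the fricative [z]. /b/ is a stop between vowels /i/ and /o/, so it spirantizes to the fricative [v]. /seaduedsudiboog/ → seazuedsuzivoog.
Rule 4 (regressive voicing assimilation): /d/ precedes the voiceless obstruent /s/, so it devoices to [t] by assimilation. /seazuedsuzivoog/ → seazuetsuzivoog.
Rule 5 (final devoicing): /g/ is a voiced obstruent in word-final position, so it devoices to [k]. /seazuetsuzivoog/ → seazuetsuzivook.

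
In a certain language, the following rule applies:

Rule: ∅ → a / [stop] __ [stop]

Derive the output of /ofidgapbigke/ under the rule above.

ofidagapabigake

/d/ and /g/ form a stop–stop cluster, so [a] is inserted between them.
/p/ and /b/ form a stop–stop cluster, so [a] is inserted between them.
/g/ and /k/ form a stop–stop cluster, so [a] is inserted between them.
Surface form: [ofidagapabigake].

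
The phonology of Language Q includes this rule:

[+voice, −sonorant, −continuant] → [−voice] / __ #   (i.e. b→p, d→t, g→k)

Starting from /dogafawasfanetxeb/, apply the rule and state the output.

Scanning /dogafawasfanetxeb/: /d/ at position 1 is not in the conditioning environment; /g/ at position 3 is not in the conditioning environment; /b/ is a voiced stop in word-final position, so it devoices to [p].
Result: [dogafawasfanetxep].

dogafawasfanetxep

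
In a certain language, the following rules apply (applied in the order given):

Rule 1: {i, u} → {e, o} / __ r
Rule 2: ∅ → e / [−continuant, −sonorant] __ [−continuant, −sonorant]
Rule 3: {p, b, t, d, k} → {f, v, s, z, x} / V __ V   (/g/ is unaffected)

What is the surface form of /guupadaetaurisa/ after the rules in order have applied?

Rule 1 (pre-rhotic lowering): /u/ is a high vowel immediately before /r/, so it lowers to [o]. /guupadaetaurisa/ → guupadaetaorisa.
Rule 2 (stop-cluster e-epenthesis): no segment meets the environment; /guupadaetaorisa/ is unchanged.
Rule 3 (intervocalic spirantization): /p/ is a stop between vowels /u/ and /a/, so it spirantizes to the fricative [f]. /d/ is a stop between vowels /a/ and /a/, so it spirantizes to the fricative [z]. /t/ is a stop between vowels /e/ and /a/, so it spirantizes to the fricative [s]. /guupadaetaorisa/ → guufazaesaorisa.

guufazaesaorisa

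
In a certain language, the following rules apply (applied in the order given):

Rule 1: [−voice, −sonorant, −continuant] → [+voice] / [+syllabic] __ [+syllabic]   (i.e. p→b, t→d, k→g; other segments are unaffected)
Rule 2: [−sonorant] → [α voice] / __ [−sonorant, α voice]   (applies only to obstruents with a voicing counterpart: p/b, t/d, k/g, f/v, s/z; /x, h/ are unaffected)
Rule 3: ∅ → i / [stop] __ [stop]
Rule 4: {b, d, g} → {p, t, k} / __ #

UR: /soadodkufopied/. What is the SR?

Rule 1 (intervocalic voicing): /p/ is a voiceless stop between vowels /o/ and /i/, so it voices to [b]. /soadodkufopied/ → soadodkufobied.
Rule 2 (regressive voicing assimilation): /d/ precedes the voiceless obstruent /k/, so it devoices to [t] by assimilation. /soadodkufobied/ → soadotkufobied.
Rule 3 (stop-cluster i-epenthesis): /t/ and /k/ form a stop–stop cluster, so [i] is inserted between them. /soadotkufobied/ → soadotikufobied.
Rule 4 (final devoicing): /d/ is a voiced stop in word-final position, so it devoices to [t]. /soadotikufobied/ → soadotikufobiet.

soadotikufobiet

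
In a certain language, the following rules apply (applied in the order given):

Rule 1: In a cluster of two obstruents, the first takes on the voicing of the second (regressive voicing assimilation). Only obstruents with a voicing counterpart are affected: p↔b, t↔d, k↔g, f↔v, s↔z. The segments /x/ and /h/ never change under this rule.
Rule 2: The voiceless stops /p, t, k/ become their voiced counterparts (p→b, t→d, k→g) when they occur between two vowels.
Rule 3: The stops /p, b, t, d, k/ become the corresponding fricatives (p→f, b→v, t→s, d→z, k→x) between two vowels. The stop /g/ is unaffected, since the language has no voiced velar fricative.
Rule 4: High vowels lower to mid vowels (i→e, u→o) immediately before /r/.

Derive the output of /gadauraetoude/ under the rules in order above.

Rule 1 (regressive voicing assimilation): no segment meets the environment; /gadauraetoude/ is unchanged.
Rule 2 (intervocalic voicing): /t/ is a voiceless stop between vowels /e/ and /o/, so it voices to [d]. /gadauraetoude/ → gadauraedoude.
Rule 3 (intervocalic spirantization): /d/ is a stop between vowels /a/ and /a/, so it spirantizes to the fricative [z]. /d/ is a stop between vowels /e/ and /o/, so it spirantizes to the fricative [z]. /d/ is a stop between vowels /u/ and /e/, so it spirantizes to the fricative [z]. /gadauraedoude/ → gazauraezouze.
Rule 4 (pre-rhotic lowering): /u/ is a high vowel immediately before /r/, so it lowers to [o]. /gazauraezouze/ → gazaoraezouze.

gazaoraezouze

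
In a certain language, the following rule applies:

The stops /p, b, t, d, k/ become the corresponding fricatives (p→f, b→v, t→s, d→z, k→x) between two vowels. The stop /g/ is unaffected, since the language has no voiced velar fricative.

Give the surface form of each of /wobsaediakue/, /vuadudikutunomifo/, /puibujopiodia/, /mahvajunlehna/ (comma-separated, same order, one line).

wobsaeziaxue, vuazuzixusunomifo, puivujofiozia, mahvajunlehna

/wobsaediakue/: /d/ is a stop between vowels /e/ and /i/, so it spirantizes to the fricative [z]. /k/ is a stop between vowels /a/ and /u/, so it spirantizes to the fricative [x]. → [wobsaeziaxue].
/vuadudikutunomifo/: /d/ is a stop between vowels /a/ and /u/, so it spirantizes to the fricative [z]. /d/ is a stop between vowels /u/ and /i/, so it spirantizes to the fricative [z]. /k/ is a stop between vowels /i/ and /u/, so it spirantizes to the fricative [x]. /t/ is a stop between vowels /u/ and /u/, so it spirantizes to the fricative [s]. → [vuazuzixusunomifo].
/puibujopiodia/: /b/ is a stop between vowels /i/ and /u/, so it spirantizes to the fricative [v]. /p/ is a stop between vowels /o/ and /i/, so it spirantizes to the fricative [f]. /d/ is a stop between vowels /o/ and /i/, so it spirantizes to the fricative [z]. → [puivujofiozia].
/mahvajunlehna/: the rule's environment is not met; surfaces unchanged as [mahvajunlehna].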